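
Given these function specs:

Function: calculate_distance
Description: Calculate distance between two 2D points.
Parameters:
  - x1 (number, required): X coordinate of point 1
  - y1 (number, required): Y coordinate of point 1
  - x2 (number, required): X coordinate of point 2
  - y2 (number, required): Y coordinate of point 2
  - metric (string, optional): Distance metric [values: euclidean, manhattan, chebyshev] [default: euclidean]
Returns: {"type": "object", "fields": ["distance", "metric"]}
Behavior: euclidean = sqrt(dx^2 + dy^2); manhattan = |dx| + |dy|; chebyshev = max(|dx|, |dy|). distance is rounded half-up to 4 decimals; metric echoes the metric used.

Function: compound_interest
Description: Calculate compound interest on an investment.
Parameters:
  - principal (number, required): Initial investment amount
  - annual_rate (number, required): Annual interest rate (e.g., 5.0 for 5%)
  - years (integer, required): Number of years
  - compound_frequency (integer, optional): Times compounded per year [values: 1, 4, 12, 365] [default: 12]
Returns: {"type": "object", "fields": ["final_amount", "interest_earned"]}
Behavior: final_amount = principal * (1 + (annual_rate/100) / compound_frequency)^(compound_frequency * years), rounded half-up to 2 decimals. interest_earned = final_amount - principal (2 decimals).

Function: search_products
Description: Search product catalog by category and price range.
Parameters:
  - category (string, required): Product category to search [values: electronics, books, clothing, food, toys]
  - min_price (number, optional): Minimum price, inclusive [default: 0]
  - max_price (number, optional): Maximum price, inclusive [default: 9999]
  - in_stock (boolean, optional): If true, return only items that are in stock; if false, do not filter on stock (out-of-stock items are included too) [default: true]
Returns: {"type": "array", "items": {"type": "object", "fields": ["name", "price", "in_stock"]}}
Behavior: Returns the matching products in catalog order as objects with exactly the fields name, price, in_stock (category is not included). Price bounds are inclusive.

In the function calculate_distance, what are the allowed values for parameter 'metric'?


The calculate_distance spec declares:
  - metric (string, optional): Distance metric [values: euclidean, manhattan, chebyshev] [default: euclidean]
Allowed values:
euclidean, manhattan, chebyshev


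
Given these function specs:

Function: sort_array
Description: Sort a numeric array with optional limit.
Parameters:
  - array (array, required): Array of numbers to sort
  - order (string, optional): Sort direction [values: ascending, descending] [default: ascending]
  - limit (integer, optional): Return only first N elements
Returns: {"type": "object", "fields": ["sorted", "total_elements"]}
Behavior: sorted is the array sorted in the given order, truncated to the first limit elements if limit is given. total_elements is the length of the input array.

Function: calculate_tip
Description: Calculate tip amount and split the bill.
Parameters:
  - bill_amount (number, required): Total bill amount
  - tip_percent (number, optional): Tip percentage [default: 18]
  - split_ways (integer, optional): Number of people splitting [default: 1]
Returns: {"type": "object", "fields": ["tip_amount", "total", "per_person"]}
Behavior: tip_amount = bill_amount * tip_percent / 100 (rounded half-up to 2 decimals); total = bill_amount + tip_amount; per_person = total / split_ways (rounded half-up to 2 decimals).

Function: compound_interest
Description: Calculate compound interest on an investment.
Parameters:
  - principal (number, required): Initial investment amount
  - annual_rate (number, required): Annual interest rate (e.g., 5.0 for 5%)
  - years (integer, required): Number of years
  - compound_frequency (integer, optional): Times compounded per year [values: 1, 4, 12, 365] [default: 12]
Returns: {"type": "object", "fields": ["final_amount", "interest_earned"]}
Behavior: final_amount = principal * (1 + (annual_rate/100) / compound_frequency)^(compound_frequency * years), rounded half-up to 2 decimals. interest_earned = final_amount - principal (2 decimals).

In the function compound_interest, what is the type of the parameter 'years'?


The compound_interest spec declares:
  - years (integer, required): Number of years
Type:
integer


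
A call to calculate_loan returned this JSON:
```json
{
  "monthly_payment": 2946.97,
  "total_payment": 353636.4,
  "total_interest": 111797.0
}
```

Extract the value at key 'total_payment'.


353636.4


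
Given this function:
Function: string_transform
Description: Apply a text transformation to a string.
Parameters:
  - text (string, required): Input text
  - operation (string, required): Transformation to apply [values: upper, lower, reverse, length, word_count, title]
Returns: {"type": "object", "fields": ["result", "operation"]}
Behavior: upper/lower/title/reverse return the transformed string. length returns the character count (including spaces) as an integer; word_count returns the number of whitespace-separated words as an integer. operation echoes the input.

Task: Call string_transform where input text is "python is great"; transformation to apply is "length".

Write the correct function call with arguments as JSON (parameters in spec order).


Mapping each described value to its parameter name:
  'Input text' -> text = "python is great"
  'Transformation to apply' -> operation = "length"
string_transform({"text": "python is great", "operation": "length"})


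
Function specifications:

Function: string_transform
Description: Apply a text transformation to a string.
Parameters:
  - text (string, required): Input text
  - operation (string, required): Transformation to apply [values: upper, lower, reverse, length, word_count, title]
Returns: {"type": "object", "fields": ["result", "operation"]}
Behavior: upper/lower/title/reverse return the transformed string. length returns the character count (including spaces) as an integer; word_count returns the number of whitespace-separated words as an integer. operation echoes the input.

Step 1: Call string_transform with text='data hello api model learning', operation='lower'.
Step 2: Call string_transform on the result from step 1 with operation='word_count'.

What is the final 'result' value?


Step 1: string_transform(text='data hello api model learning', operation='lower')
  -> result = 'data hello api model learning'
Step 2: string_transform(text='data hello api model learning', operation='word_count')
  words: data, hello, api, model, learning -> 5
  -> result = 5
5


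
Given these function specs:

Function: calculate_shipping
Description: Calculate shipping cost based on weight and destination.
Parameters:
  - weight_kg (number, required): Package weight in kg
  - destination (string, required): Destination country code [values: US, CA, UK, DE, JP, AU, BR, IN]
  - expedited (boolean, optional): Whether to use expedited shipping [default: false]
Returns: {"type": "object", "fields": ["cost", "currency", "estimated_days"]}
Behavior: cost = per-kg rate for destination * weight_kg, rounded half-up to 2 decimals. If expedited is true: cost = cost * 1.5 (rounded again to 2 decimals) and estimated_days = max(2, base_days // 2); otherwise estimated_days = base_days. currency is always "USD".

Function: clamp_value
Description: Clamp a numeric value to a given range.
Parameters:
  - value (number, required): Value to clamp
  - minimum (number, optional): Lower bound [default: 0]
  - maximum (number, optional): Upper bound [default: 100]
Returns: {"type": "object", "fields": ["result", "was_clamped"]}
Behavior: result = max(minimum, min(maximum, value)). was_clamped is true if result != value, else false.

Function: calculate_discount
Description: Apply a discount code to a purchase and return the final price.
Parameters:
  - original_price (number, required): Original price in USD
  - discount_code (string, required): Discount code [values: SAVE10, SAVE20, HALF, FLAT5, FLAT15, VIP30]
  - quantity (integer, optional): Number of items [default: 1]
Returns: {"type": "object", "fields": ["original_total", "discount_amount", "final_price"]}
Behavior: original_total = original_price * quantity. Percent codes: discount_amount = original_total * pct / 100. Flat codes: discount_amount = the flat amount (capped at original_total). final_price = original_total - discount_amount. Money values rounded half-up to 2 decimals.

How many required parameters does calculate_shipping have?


Parameters of calculate_shipping: weight_kg (required), destination (required), expedited (optional)
Required count:
2


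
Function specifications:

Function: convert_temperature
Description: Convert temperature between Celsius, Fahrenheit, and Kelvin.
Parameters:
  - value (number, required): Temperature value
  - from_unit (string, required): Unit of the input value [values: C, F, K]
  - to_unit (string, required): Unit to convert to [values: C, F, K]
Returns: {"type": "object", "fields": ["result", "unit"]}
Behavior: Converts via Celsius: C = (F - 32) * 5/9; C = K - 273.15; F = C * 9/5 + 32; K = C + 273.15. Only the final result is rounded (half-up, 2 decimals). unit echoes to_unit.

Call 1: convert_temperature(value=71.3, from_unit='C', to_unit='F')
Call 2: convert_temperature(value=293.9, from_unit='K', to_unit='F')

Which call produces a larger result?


Call 1:
  Input already in C: 71.3
  To F: 71.3 * 9/5 + 32 = 160.34
  Round to 2 decimals: 160.34
  -> 160.34 F
Call 2:
  To C: 293.9 - 273.15 = 20.75
  To F: 20.75 * 9/5 + 32 = 69.35
  Round to 2 decimals: 69.35
  -> 69.35 F
Call 1 (160.34 F)


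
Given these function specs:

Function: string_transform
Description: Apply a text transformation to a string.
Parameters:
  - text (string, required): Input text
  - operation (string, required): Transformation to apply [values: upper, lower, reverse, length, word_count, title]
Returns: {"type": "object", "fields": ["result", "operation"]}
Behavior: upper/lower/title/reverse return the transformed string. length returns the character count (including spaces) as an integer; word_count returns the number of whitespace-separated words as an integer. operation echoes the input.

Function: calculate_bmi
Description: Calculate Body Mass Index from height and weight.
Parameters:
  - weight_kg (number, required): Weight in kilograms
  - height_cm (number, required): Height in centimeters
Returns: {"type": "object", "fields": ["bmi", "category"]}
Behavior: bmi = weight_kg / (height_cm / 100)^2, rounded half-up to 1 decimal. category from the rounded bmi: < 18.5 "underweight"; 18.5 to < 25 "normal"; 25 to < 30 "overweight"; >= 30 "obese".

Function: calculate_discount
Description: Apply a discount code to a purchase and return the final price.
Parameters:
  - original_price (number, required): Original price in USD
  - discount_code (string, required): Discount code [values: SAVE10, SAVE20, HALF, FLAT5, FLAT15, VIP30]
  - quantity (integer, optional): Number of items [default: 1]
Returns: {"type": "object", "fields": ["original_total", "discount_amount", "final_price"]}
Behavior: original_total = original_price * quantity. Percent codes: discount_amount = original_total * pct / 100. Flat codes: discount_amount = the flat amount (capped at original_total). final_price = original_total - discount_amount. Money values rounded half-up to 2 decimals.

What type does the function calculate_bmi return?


The calculate_bmi spec declares Returns: {"type": "object", "fields": ["bmi", "category"]}
Type:
object


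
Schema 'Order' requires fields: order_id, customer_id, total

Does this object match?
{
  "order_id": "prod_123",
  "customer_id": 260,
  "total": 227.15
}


Checking required fields... All present.
Valid - all required fields present


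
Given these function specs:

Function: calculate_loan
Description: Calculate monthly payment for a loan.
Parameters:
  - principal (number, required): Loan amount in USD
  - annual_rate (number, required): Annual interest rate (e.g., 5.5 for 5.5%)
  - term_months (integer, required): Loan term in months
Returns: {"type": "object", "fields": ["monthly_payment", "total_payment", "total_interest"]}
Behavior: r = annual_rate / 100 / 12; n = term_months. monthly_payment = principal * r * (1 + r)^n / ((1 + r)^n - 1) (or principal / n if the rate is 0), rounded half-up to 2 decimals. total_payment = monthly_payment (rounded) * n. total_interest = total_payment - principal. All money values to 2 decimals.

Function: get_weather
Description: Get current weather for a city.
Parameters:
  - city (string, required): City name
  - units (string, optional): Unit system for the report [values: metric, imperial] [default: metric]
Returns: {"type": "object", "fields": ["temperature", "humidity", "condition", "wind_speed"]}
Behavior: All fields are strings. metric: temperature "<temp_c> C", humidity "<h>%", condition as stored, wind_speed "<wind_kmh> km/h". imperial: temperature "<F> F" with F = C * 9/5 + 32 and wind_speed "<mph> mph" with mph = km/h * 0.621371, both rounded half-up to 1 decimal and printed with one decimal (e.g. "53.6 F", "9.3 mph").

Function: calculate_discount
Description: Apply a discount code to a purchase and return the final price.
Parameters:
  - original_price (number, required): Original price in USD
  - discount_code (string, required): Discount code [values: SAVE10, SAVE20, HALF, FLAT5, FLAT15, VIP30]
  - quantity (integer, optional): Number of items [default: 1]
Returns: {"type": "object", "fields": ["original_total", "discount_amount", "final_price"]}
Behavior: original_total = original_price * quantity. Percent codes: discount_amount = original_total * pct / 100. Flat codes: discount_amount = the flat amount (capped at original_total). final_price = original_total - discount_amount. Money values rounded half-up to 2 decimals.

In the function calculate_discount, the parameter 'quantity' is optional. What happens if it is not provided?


The calculate_discount spec declares:
  - quantity (integer, optional): Number of items [default: 1]
It defaults to 1


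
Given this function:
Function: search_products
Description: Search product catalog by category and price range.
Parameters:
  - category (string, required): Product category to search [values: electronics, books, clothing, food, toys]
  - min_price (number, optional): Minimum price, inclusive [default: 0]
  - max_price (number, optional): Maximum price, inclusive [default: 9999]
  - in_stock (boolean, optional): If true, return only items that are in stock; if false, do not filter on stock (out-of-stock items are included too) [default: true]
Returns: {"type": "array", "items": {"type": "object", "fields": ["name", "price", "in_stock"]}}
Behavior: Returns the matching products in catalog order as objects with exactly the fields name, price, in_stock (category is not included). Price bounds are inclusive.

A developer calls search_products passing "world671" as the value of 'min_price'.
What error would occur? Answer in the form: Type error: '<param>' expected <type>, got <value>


Spec: 'min_price' is declared as number; "world671" is a string.
Type error: 'min_price' expected number, got "world671"


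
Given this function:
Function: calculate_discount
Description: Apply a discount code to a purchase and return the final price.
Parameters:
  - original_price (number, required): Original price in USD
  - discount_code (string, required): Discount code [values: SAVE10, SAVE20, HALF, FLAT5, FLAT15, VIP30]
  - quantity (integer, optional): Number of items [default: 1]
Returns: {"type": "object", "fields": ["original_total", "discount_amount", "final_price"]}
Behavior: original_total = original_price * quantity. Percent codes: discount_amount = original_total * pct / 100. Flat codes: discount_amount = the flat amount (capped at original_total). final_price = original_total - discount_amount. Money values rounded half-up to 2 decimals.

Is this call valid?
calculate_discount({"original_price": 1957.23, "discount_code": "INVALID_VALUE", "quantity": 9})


Checking parameter values...
Parameter 'discount_code' has value 'INVALID_VALUE' not in allowed: SAVE10, SAVE20, HALF, FLAT5, FLAT15, VIP30
Invalid - 'discount_code' must be one of SAVE10, SAVE20, HALF, FLAT5, FLAT15, VIP30


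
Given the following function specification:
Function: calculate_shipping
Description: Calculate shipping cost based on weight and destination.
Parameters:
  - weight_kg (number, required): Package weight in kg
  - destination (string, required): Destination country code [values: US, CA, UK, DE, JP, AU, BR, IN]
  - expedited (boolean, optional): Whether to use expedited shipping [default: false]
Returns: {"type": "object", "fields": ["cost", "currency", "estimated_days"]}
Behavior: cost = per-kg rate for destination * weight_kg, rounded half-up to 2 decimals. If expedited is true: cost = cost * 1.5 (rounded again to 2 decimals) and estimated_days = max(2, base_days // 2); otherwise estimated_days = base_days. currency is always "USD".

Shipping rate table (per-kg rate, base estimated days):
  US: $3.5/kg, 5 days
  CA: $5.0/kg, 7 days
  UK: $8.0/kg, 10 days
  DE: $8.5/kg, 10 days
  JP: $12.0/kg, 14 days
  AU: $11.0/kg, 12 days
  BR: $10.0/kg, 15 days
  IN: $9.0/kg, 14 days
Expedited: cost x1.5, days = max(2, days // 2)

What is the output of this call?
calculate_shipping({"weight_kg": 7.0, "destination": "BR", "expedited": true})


Rate for BR: $10.0/kg, base 15 days
cost = 10.0 * 7.0 = 70 -> 70.00
expedited: cost = 70.00 * 1.5 = 105 -> 105.00; estimated_days = max(2, 15 // 2) = 7
Output:
{"cost": 105.0, "currency": "USD", "estimated_days": 7}


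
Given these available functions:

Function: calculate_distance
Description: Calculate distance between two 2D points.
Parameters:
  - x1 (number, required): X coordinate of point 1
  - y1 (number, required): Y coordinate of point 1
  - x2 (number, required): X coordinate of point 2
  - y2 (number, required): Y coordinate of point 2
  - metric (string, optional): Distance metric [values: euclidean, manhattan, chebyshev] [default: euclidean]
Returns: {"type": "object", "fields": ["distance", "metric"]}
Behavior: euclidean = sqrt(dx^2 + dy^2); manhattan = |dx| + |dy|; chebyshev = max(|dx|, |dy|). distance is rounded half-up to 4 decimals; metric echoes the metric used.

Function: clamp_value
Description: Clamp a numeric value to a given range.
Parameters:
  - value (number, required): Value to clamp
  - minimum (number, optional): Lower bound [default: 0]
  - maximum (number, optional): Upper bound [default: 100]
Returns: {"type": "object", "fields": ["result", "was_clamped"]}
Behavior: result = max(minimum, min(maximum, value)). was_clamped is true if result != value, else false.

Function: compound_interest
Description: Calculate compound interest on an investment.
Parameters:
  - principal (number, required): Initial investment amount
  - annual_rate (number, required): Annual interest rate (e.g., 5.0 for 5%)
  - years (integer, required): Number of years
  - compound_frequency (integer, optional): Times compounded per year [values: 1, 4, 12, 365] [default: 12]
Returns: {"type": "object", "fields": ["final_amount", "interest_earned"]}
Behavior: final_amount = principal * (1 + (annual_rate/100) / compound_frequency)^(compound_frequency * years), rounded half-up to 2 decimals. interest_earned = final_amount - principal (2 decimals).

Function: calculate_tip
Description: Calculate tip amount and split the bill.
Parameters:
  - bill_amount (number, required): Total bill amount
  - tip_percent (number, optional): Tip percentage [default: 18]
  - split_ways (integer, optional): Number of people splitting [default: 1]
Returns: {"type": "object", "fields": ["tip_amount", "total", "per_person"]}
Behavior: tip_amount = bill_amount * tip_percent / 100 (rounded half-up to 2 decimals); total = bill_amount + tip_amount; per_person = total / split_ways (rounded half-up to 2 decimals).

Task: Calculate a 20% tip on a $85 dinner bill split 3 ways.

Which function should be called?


The task needs a function whose description is: Calculate tip amount and split the bill.
calculate_tip


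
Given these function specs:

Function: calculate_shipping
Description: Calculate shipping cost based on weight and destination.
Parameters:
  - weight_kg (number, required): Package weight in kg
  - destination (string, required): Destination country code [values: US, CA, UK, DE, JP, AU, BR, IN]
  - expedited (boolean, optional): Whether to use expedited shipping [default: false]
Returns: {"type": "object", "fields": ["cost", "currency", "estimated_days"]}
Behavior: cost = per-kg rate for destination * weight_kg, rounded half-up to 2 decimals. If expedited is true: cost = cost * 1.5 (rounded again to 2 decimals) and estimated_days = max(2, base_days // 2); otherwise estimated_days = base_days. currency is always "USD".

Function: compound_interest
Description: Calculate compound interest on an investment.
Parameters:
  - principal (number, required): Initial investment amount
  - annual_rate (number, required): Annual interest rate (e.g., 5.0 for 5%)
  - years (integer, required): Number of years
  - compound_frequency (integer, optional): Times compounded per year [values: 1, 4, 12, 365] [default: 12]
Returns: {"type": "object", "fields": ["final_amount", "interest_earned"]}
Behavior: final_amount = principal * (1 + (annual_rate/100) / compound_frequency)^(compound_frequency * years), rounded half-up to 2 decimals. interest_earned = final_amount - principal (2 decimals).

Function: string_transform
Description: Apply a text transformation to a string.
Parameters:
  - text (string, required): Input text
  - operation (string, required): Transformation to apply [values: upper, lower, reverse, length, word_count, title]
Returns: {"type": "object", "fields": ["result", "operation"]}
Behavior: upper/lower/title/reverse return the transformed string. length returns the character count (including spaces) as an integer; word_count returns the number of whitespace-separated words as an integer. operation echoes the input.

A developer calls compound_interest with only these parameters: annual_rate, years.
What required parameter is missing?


Required parameters: principal, annual_rate, years
Provided: annual_rate, years
Missing: principal
principal


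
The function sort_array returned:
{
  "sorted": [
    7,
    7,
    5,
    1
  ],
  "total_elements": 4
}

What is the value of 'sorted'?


[7, 7, 5, 1]


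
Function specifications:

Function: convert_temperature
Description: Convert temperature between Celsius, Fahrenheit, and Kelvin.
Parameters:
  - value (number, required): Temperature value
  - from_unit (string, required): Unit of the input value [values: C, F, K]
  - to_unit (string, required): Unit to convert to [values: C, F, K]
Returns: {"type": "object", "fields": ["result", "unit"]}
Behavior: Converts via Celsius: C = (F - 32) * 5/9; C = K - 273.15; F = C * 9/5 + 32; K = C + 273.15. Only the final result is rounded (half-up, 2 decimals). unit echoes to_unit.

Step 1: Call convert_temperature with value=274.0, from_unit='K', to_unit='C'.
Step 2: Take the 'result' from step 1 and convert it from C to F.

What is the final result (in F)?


Step 1: convert_temperature(value=274.0, from_unit=K, to_unit=C)
  To C: 274 - 273.15 = 0.85
  Target is C: 0.85
  Round to 2 decimals: 0.85
  -> result = 0.85 C
Step 2: convert_temperature(value=0.85, from_unit=C, to_unit=F)
  Input already in C: 0.85
  To F: 0.85 * 9/5 + 32 = 33.53
  Round to 2 decimals: 33.53
  -> result = 33.53 F
33.53 F


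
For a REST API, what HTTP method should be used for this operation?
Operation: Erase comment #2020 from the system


GET = read, POST = create, PUT = update/replace, DELETE = remove
This operation is a removal.
DELETE


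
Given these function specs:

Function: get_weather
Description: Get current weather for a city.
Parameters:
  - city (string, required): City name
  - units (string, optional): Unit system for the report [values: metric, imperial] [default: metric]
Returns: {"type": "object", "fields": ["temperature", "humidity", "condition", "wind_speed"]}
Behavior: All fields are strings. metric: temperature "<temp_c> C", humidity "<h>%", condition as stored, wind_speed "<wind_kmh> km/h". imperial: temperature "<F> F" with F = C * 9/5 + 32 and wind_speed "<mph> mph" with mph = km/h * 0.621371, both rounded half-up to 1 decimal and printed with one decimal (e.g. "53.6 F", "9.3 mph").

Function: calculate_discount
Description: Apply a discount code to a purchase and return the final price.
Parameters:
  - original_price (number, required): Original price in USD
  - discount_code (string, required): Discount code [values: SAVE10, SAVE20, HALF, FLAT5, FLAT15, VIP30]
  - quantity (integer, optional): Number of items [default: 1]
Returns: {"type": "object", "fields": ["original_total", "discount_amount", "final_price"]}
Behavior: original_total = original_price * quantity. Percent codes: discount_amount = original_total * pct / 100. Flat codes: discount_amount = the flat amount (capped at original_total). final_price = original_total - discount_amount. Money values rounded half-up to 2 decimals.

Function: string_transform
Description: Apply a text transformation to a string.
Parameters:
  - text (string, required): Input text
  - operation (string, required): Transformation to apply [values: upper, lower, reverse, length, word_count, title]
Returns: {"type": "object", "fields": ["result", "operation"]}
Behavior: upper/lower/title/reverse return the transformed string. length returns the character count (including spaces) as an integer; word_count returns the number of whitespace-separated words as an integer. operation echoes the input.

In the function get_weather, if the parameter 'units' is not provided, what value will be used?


The get_weather spec declares:
  - units (string, optional): Unit system for the report [values: metric, imperial] [default: metric]
Default:
metric


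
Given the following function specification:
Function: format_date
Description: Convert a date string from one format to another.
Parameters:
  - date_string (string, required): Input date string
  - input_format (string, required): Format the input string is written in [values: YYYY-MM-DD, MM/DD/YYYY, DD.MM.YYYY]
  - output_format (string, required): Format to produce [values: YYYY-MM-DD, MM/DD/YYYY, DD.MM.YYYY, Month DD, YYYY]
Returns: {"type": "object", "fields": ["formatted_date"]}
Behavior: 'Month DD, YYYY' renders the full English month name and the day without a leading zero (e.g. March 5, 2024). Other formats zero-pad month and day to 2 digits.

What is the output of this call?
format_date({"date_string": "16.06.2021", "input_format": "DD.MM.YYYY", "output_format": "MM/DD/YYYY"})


Parse '16.06.2021' as DD.MM.YYYY: year=2021, month=6, day=16
Render as MM/DD/YYYY: 06/16/2021
Output:
{"formatted_date": "06/16/2021"}


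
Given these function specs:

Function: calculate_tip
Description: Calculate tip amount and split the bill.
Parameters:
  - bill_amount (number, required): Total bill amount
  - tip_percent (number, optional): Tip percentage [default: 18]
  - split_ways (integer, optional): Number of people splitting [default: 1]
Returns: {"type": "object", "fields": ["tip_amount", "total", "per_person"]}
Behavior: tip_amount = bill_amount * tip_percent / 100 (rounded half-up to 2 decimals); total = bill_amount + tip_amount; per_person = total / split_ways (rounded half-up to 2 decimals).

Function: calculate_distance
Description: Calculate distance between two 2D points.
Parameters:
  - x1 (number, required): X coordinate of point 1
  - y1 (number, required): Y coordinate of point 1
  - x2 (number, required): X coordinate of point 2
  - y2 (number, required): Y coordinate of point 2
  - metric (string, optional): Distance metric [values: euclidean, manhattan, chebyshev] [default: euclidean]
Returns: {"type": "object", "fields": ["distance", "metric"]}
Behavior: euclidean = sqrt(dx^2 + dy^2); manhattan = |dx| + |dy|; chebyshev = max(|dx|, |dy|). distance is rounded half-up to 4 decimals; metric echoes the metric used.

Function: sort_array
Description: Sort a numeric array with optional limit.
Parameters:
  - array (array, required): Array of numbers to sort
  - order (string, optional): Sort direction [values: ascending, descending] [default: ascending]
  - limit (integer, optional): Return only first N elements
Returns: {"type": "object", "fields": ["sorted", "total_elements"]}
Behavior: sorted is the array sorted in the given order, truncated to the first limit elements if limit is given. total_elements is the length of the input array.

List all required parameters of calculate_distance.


Parameters of calculate_distance and their required/optional flag:
  x1: required
  y1: required
  x2: required
  y2: required
  metric: optional
x1, x2, y1, y2


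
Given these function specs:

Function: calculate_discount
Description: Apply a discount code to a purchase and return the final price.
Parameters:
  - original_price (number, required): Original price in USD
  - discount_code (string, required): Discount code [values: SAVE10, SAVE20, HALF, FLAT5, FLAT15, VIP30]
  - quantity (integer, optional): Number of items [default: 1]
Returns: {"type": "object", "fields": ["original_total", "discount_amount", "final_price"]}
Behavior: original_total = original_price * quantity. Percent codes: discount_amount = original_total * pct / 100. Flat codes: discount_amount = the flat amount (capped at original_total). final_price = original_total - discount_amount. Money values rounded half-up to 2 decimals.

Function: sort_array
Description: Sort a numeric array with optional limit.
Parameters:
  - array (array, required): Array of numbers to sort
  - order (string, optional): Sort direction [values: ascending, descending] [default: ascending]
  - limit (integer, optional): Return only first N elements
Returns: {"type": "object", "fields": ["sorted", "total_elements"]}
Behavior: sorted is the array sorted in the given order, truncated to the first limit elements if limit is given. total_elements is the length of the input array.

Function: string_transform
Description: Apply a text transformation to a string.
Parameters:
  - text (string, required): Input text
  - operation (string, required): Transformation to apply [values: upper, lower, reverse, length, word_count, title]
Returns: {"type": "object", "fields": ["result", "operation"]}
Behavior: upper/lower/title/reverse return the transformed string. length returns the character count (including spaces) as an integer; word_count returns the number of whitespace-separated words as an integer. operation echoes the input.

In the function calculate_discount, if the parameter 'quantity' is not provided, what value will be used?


The calculate_discount spec declares:
  - quantity (integer, optional): Number of items [default: 1]
Default:
1


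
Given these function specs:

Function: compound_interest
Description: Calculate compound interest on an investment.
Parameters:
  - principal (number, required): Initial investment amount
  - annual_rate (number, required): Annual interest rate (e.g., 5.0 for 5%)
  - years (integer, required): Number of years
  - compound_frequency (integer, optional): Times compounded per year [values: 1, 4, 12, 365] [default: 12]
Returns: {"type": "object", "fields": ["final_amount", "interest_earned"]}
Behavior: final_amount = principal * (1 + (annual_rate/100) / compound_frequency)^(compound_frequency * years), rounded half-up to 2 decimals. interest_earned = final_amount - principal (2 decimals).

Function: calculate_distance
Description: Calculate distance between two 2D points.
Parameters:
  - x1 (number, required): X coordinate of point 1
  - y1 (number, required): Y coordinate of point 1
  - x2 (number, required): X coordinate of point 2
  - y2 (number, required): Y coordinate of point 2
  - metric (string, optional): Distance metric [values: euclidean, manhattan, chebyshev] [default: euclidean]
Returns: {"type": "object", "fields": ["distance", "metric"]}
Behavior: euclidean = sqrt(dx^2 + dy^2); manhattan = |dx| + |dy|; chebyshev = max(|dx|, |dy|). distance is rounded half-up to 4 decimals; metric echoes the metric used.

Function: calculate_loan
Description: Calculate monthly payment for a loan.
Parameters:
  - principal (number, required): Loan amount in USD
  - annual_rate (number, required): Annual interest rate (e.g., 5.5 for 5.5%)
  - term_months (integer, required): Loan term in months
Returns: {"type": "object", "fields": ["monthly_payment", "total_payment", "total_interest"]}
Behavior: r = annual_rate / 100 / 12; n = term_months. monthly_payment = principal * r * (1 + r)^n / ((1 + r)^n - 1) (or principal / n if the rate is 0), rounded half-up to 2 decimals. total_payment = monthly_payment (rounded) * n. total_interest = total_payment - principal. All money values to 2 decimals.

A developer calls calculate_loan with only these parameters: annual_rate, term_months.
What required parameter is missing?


Required parameters: principal, annual_rate, term_months
Provided: annual_rate, term_months
Missing: principal
principal


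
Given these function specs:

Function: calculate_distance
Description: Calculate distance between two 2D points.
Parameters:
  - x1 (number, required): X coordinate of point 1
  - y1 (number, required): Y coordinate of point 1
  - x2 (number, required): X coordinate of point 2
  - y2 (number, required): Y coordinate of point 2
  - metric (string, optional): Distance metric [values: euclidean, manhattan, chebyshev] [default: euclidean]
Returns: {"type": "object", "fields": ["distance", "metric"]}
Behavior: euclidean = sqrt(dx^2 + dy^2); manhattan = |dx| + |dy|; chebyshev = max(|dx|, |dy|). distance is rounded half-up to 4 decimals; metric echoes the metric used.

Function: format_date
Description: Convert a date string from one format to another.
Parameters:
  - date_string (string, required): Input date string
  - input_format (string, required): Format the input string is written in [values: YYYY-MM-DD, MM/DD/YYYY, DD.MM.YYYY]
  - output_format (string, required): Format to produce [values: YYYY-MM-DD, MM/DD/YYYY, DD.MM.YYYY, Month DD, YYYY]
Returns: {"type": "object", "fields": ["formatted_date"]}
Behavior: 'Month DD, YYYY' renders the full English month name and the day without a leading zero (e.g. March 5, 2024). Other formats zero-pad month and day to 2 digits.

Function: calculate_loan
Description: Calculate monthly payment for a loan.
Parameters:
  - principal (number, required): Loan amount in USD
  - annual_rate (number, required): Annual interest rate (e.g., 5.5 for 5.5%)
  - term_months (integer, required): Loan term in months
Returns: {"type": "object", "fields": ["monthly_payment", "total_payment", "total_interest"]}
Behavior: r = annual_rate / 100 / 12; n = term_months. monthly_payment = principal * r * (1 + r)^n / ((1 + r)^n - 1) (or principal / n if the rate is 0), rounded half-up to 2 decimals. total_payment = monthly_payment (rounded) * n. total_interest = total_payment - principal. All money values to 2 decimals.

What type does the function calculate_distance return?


The calculate_distance spec declares Returns: {"type": "object", "fields": ["distance", "metric"]}
Type:
object


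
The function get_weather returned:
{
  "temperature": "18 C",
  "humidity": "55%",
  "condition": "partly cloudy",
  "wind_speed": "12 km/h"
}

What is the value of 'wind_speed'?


12 km/h


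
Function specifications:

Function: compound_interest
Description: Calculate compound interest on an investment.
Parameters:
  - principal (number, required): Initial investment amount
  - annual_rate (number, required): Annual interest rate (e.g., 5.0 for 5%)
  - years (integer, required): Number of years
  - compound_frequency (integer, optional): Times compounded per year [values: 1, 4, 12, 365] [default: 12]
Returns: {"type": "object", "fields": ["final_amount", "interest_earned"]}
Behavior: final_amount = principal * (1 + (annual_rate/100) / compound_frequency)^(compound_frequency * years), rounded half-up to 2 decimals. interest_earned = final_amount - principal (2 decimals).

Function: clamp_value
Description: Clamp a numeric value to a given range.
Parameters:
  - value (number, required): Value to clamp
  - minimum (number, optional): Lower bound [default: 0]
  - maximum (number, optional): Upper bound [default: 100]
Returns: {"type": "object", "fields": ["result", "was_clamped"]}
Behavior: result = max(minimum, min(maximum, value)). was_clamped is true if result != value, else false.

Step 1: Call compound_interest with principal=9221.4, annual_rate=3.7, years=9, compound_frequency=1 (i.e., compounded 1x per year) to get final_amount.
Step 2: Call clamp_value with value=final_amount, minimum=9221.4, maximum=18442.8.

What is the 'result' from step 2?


Step 1: compound_interest
  rate per period = 3.7/100/1 = 0.037 (keep full precision); periods = 1 * 9 = 9
  (1 + 0.037)^9 = 1.38678395
  final_amount = 9221.4 * 1.38678395 = 12788.08954 -> 12788.09
  interest_earned = 12788.09 - 9221.40 = 3566.69
  -> final_amount = 12788.09
Step 2: clamp_value(value=12788.09, minimum=9221.4, maximum=18442.8)
  result = max(9221.4, min(18442.8, 12788.09)) = max(9221.4, 12788.09) = 12788.09
  was_clamped = (12788.09 != 12788.09) = false
  -> result = 12788.09
12788.09


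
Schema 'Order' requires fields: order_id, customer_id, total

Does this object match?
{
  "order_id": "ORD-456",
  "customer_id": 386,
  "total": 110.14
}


Checking required fields... All present.
Valid - all required fields present


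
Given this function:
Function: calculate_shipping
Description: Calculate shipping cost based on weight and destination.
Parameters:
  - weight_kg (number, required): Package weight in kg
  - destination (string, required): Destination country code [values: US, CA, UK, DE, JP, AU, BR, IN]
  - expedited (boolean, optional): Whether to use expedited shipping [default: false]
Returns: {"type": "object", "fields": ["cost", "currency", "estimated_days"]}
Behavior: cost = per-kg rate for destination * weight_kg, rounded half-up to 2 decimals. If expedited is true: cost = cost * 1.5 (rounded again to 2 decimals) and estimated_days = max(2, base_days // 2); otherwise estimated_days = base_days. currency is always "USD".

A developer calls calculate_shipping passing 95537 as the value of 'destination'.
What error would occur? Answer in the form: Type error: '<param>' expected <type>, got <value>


Spec: 'destination' is declared as string; 95537 is an integer.
Type error: 'destination' expected string, got 95537


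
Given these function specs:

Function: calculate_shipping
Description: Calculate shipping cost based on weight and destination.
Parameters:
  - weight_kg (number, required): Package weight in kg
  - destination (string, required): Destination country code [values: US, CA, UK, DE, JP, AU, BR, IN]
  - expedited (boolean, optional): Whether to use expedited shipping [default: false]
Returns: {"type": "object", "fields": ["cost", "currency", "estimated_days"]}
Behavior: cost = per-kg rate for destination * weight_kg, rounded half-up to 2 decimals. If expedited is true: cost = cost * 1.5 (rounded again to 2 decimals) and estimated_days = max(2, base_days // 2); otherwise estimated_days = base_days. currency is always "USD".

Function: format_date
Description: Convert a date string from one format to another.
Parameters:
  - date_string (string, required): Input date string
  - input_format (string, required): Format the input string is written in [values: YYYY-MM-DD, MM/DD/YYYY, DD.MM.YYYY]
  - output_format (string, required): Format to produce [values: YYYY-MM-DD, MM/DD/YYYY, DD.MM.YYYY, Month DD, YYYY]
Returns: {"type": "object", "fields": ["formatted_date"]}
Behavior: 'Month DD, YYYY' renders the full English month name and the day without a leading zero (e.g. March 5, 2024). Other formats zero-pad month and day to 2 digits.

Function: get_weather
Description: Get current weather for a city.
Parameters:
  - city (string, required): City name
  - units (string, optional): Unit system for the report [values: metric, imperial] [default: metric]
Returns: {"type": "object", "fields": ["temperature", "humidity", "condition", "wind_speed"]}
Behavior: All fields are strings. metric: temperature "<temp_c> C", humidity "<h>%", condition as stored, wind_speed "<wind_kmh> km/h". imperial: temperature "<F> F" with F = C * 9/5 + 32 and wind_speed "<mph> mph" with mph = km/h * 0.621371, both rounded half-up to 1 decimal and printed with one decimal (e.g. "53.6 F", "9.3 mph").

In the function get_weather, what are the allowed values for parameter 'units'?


The get_weather spec declares:
  - units (string, optional): Unit system for the report [values: metric, imperial] [default: metric]
Allowed values:
metric, imperial
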